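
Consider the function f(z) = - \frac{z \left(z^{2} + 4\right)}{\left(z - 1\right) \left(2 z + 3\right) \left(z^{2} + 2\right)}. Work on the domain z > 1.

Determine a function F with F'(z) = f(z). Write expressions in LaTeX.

Factor the denominator (\left(z - 1\right) \left(2 z + 3\right) \left(z^{2} + 2\right)) and decompose: f = \frac{2 \left(7 z - 2\right)}{51 \left(z^{2} + 2\right)} - \frac{15}{17 \left(2 z + 3\right)} - \frac{1}{3 \left(z - 1\right)}; each piece integrates to a log, atan, or power term.
Check: d/dz[- \frac{\log{\left(z - 1 \right)}}{3} - \frac{15 \log{\left(z + \frac{3}{2} \right)}}{34} + \frac{7 \log{\left(z^{2} + 2 \right)}}{51} - \frac{2 \sqrt{2} \operatorname{atan}{\left(\frac{\sqrt{2} z}{2} \right)}}{51}] = \frac{- z^{3} - 4 z}{2 z^{4} + z^{3} + z^{2} + 2 z - 6}, which equals f(z).

An antiderivative is F(z) = - \frac{\log{\left(z - 1 \right)}}{3} - \frac{15 \log{\left(z + \frac{3}{2} \right)}}{34} + \frac{7 \log{\left(z^{2} + 2 \right)}}{51} - \frac{2 \sqrt{2} \operatorname{atan}{\left(\frac{\sqrt{2} z}{2} \right)}}{51}.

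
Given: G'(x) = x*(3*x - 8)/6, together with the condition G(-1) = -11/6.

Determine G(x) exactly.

For G(x) to be correct, d/dx[G] must agree with the stated G'(x) identically.
A general antiderivative is x**3/6 - 2*x**2/3 + C.
The condition gives C = -11/6 - (-5/6) = -1.
So G(x) = (x**3 - 4*x**2 - 6)/6.
Check: d/dx[(x**3 - 4*x**2 - 6)/6] = x**2/2 - 4*x/3, which equals G'(x).

G(x) = (x**3 - 4*x**2 - 6)/6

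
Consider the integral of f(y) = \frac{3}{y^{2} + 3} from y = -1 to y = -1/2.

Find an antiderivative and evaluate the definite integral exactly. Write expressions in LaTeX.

Antiderivative: F(y) = \sqrt{3} \operatorname{atan}{\left(\frac{\sqrt{3} y}{3} \right)}; value = - \sqrt{3} \operatorname{atan}{\left(\frac{\sqrt{3}}{6} \right)} + \frac{\sqrt{3} \pi}{6}

A first test for any F(y): its y-derivative must equal f(y) identically.
F(y) = \sqrt{3} \operatorname{atan}{\left(\frac{\sqrt{3} y}{3} \right)} is an antiderivative of f.
Check: d/dy[\sqrt{3} \operatorname{atan}{\left(\frac{\sqrt{3} y}{3} \right)}] = \frac{3}{y^{2} + 3} = f(y).
F(-1/2) = - \sqrt{3} \operatorname{atan}{\left(\frac{\sqrt{3}}{6} \right)}; F(-1) = - \frac{\sqrt{3} \pi}{6}.
Integral = F(-1/2) - F(-1) = - \sqrt{3} \operatorname{atan}{\left(\frac{\sqrt{3}}{6} \right)} + \frac{\sqrt{3} \pi}{6}.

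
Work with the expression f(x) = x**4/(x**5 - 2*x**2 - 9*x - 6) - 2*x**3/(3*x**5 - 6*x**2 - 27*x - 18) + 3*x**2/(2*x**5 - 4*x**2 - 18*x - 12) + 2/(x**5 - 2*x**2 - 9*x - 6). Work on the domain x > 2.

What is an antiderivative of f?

The denominator factors as 6*(x - 2)*(x + 1)**2*(x**2 + 3); partial fractions split f into directly integrable pieces: (5*x - 7)/(16*(x**2 + 3)) + 169/(432*(x + 1)) - 31/(72*(x + 1)**2) + 8/(27*(x - 2)).
Check: d/dx[8*log(x - 2)/27 + 169*log(x + 1)/432 + 5*log(x**2 + 3)/32 - 7*sqrt(3)*atan(sqrt(3)*x/3)/48 + 31/(72*x + 72)] = (6*x**4 - 4*x**3 + 9*x**2 + 12)/(6*x**5 - 12*x**2 - 54*x - 36), which equals f(x).

An antiderivative is F(x) = 8*log(x - 2)/27 + 169*log(x + 1)/432 + 5*log(x**2 + 3)/32 - 7*sqrt(3)*atan(sqrt(3)*x/3)/48 + 31/(72*x + 72).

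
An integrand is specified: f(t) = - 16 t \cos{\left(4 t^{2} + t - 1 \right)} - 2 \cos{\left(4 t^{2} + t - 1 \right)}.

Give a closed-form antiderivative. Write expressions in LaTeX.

An antiderivative is F(t) = - 2 \sin{\left(4 t^{2} + t - 1 \right)}.

f matches the chain-rule pattern g'(h)*h' with inner function h(t) = 4 t^{2} + t - 1; substituting u = h(t) collapses the integral.
Check: d/dt[- 2 \sin{\left(4 t^{2} + t - 1 \right)}] = - 16 t \cos{\left(4 t^{2} + t - 1 \right)} - 2 \cos{\left(4 t^{2} + t - 1 \right)} = f(t).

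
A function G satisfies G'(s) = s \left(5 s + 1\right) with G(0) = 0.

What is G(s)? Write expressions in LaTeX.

Differentiate the proposed G(s) back; it has to land on the given G'(s).
A general antiderivative is \frac{5 s^{3}}{3} + \frac{s^{2}}{2} + C.
The condition gives C = 0 - (0) = 0.
So G(s) = \frac{5 s^{3}}{3} + \frac{s^{2}}{2}.
Check: d/ds[\frac{5 s^{3}}{3} + \frac{s^{2}}{2}] = 5 s^{2} + s, which equals G'(s).

G(s) = \frac{5 s^{3}}{3} + \frac{s^{2}}{2}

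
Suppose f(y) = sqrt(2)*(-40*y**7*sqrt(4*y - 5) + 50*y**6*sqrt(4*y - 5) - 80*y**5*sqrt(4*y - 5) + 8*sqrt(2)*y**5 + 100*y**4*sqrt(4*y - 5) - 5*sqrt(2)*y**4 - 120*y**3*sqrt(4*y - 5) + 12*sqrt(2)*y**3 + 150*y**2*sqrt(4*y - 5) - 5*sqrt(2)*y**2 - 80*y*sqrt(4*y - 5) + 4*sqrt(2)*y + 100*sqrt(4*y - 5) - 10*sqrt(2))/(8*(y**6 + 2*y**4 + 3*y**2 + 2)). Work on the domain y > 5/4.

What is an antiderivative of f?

A first test for any F(y): its y-derivative must equal f(y) identically.
Check: d/dy[-4*y**2*sqrt(2*y - 5/2) + 10*y*sqrt(2*y - 5/2) - 25*sqrt(2*y - 5/2)/4 + log(y**4 + y**2 + 2)/2 - 5*atan(y)/4] = (-160*y**8 + 400*y**7 - 570*y**6 + 8*sqrt(2)*y**5*sqrt(4*y - 5) + 800*y**5 - 5*sqrt(2)*y**4*sqrt(4*y - 5) - 980*y**4 + 12*sqrt(2)*y**3*sqrt(4*y - 5) + 1200*y**3 - 5*sqrt(2)*y**2*sqrt(4*y - 5) - 1070*y**2 + 4*sqrt(2)*y*sqrt(4*y - 5) + 800*y - 10*sqrt(2)*sqrt(4*y - 5) - 500)/(4*sqrt(2)*y**6*sqrt(4*y - 5) + 8*sqrt(2)*y**4*sqrt(4*y - 5) + 12*sqrt(2)*y**2*sqrt(4*y - 5) + 8*sqrt(2)*sqrt(4*y - 5)), which equals f(y).

An antiderivative is F(y) = -4*y**2*sqrt(2*y - 5/2) + 10*y*sqrt(2*y - 5/2) - 25*sqrt(2*y - 5/2)/4 + log(y**4 + y**2 + 2)/2 - 5*atan(y)/4.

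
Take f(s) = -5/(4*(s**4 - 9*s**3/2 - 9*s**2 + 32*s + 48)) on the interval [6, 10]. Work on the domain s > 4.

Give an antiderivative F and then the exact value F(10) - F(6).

Antiderivative: F(s) = 115*log(s - 4)/8712 - 10*log(s + 3/2)/121 + 5*log(s + 2)/72 + 5/(132*s - 528); value = -10*log(23/2)/121 - 5*log(8)/72 - 5/396 - 115*log(2)/8712 + 115*log(6)/8712 + 10*log(15/2)/121 + 5*log(12)/72

The denominator factors as 2*(s - 4)**2*(s + 2)*(2*s + 3); partial fractions split f into directly integrable pieces: -20/(121*(2*s + 3)) + 5/(72*(s + 2)) + 115/(8712*(s - 4)) - 5/(132*(s - 4)**2).
F(s) = 115*log(s - 4)/8712 - 10*log(s + 3/2)/121 + 5*log(s + 2)/72 + 5/(132*s - 528) is an antiderivative of f.
Check: d/ds[115*log(s - 4)/8712 - 10*log(s + 3/2)/121 + 5*log(s + 2)/72 + 5/(132*s - 528)] = -5/(4*s**4 - 18*s**3 - 36*s**2 + 128*s + 192), which equals f(s).
F(10) = -10*log(23/2)/121 + 5/792 + 115*log(6)/8712 + 5*log(12)/72; F(6) = -10*log(15/2)/121 + 115*log(2)/8712 + 5/264 + 5*log(8)/72.
Integral = F(10) - F(6) = -10*log(23/2)/121 - 5*log(8)/72 - 5/396 - 115*log(2)/8712 + 115*log(6)/8712 + 10*log(15/2)/121 + 5*log(12)/72.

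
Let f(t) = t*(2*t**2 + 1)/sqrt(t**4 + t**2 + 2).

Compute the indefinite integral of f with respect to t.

The substitution u = t**4 + t**2 + 2 works: f is exactly (dF/du)*(du/dt) for that inner function.
Check: d/dt[sqrt(t**4 + t**2 + 2)] = (2*t**3 + t)/sqrt(t**4 + t**2 + 2), which equals f(t).

F(t) = sqrt(t**4 + t**2 + 2) + C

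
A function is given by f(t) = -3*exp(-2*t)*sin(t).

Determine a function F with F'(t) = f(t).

An antiderivative is F(t) = 3*(2*sin(t) + cos(t))*exp(-2*t)/5.

Recover f(t) by differentiating a candidate F(t); any mismatch rules it out.
Check: d/dt[3*(2*sin(t) + cos(t))*exp(-2*t)/5] = -3*exp(-2*t)*sin(t) = f(t).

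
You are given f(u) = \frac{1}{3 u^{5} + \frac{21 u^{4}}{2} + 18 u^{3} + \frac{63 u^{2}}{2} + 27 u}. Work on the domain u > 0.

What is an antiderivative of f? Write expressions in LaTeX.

An antiderivative is F(u) = \frac{\log{\left(u \right)}}{27} - \frac{16 \log{\left(u + \frac{3}{2} \right)}}{189} + \frac{\log{\left(u + 2 \right)}}{21} - \frac{2 \sqrt{3} \operatorname{atan}{\left(\frac{\sqrt{3} u}{3} \right)}}{189}.

Factor the denominator (3 u \left(u + 2\right) \left(2 u + 3\right) \left(u^{2} + 3\right)) and decompose: f = - \frac{2}{63 \left(u^{2} + 3\right)} - \frac{32}{189 \left(2 u + 3\right)} + \frac{1}{21 \left(u + 2\right)} + \frac{1}{27 u}; each piece integrates to a log, atan, or power term.
Check: d/du[\frac{\log{\left(u \right)}}{27} - \frac{16 \log{\left(u + \frac{3}{2} \right)}}{189} + \frac{\log{\left(u + 2 \right)}}{21} - \frac{2 \sqrt{3} \operatorname{atan}{\left(\frac{\sqrt{3} u}{3} \right)}}{189}] = \frac{2}{6 u^{5} + 21 u^{4} + 36 u^{3} + 63 u^{2} + 54 u}, which equals f(u).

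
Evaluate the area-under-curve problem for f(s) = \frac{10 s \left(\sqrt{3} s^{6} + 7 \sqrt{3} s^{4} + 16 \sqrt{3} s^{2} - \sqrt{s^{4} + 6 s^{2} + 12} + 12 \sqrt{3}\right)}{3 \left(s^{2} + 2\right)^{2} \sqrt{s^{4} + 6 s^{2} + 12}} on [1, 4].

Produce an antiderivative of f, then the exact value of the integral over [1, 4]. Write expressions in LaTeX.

A candidate is checked by its d/ds: the result must match f(s).
F(s) = 5 \sqrt{\frac{s^{4}}{3} + 2 s^{2} + 4} + \frac{5}{3 \left(s^{2} + 2\right)} is an antiderivative of f.
Check: d/ds[5 \sqrt{\frac{s^{4}}{3} + 2 s^{2} + 4} + \frac{5}{3 \left(s^{2} + 2\right)}] = \frac{10 \sqrt{3} s^{7} + 70 \sqrt{3} s^{5} + 160 \sqrt{3} s^{3} - 10 s \sqrt{s^{4} + 6 s^{2} + 12} + 120 \sqrt{3} s}{3 s^{4} \sqrt{s^{4} + 6 s^{2} + 12} + 12 s^{2} \sqrt{s^{4} + 6 s^{2} + 12} + 12 \sqrt{s^{4} + 6 s^{2} + 12}}, which equals f(s).
F(4) = \frac{5}{54} + \frac{10 \sqrt{273}}{3}; F(1) = \frac{5}{9} + \frac{5 \sqrt{57}}{3}.
Integral = F(4) - F(1) = - \frac{5 \sqrt{57}}{3} - \frac{25}{54} + \frac{10 \sqrt{273}}{3}.

Antiderivative: F(s) = 5 \sqrt{\frac{s^{4}}{3} + 2 s^{2} + 4} + \frac{5}{3 \left(s^{2} + 2\right)}; value = - \frac{5 \sqrt{57}}{3} - \frac{25}{54} + \frac{10 \sqrt{273}}{3}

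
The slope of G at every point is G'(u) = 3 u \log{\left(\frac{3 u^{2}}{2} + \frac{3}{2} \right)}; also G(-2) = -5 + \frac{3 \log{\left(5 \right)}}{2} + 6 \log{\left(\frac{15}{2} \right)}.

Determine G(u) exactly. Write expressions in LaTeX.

A first test for any G(u): its u-derivative must equal the given G'(u).
A general antiderivative is \frac{3 u^{2} \log{\left(\frac{3 u^{2}}{2} + \frac{3}{2} \right)}}{2} - \frac{3 u^{2}}{2} + \frac{3 \log{\left(u^{2} + 1 \right)}}{2} + C.
The condition gives C = -5 + \frac{3 \log{\left(5 \right)}}{2} + 6 \log{\left(\frac{15}{2} \right)} - (-6 + \frac{3 \log{\left(5 \right)}}{2} + 6 \log{\left(\frac{15}{2} \right)}) = 1.
So G(u) = \frac{3 u^{2} \log{\left(\frac{3 u^{2}}{2} + \frac{3}{2} \right)}}{2} - \frac{3 u^{2}}{2} + \frac{3 \log{\left(u^{2} + 1 \right)}}{2} + 1.
Check: d/du[\frac{3 u^{2} \log{\left(\frac{3 u^{2}}{2} + \frac{3}{2} \right)}}{2} - \frac{3 u^{2}}{2} + \frac{3 \log{\left(u^{2} + 1 \right)}}{2} + 1] = 3 u \log{\left(u^{2} + 1 \right)} - 3 u \log{\left(2 \right)} + 3 u \log{\left(3 \right)}, which equals G'(u).

G(u) = \frac{3 u^{2} \log{\left(\frac{3 u^{2}}{2} + \frac{3}{2} \right)}}{2} - \frac{3 u^{2}}{2} + \frac{3 \log{\left(u^{2} + 1 \right)}}{2} + 1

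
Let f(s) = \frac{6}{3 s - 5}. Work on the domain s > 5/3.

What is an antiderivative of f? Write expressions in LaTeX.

Since d/ds undoes antidifferentiation here, F'(s) = f(s) is required of F(s).
Check: d/ds[2 \log{\left(3 s - 5 \right)}] = \frac{6}{3 s - 5} = f(s).

An antiderivative is F(s) = 2 \log{\left(3 s - 5 \right)}.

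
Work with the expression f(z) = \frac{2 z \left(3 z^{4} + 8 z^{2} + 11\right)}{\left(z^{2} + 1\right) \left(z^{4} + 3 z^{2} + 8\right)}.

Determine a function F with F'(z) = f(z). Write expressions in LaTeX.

An antiderivative is F(z) = \log{\left(\frac{3 z^{2}}{2} + \frac{3}{2} \right)} + \log{\left(\frac{z^{4}}{2} + \frac{3 z^{2}}{2} + 4 \right)}.

A first test for any F(z): its z-derivative must equal f(z) identically.
Check: d/dz[\log{\left(\frac{3 z^{2}}{2} + \frac{3}{2} \right)} + \log{\left(\frac{z^{4}}{2} + \frac{3 z^{2}}{2} + 4 \right)}] = \frac{6 z^{5} + 16 z^{3} + 22 z}{z^{6} + 4 z^{4} + 11 z^{2} + 8}, which equals f(z).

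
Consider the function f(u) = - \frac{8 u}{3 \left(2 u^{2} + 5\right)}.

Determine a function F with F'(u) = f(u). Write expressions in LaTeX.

An antiderivative is F(u) = - \frac{2 \log{\left(u^{2} + \frac{5}{2} \right)}}{3}.

The substitution w = u^{2} + \frac{5}{2} works: f is exactly (dF/dw)*(dw/du) for that inner function.
Check: d/du[- \frac{2 \log{\left(u^{2} + \frac{5}{2} \right)}}{3}] = - \frac{8 u}{6 u^{2} + 15}, which equals f(u).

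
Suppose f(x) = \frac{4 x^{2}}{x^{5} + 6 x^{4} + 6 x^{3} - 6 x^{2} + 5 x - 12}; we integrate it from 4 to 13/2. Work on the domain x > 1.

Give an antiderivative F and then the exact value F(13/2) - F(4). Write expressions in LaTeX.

Antiderivative: F(x) = \frac{17 \log{\left(x - 1 \right)} - 153 \log{\left(x + 3 \right)} + 128 \log{\left(x + 4 \right)} + 4 \log{\left(x^{2} + 1 \right)} + 36 \operatorname{atan}{\left(x \right)}}{170}; value = - \frac{9 \log{\left(\frac{19}{2} \right)}}{10} - \frac{64 \log{\left(8 \right)}}{85} - \frac{18 \operatorname{atan}{\left(4 \right)}}{85} - \frac{\log{\left(3 \right)}}{10} - \frac{2 \log{\left(17 \right)}}{85} + \frac{2 \log{\left(\frac{173}{4} \right)}}{85} + \frac{\log{\left(\frac{11}{2} \right)}}{10} + \frac{18 \operatorname{atan}{\left(\frac{13}{2} \right)}}{85} + \frac{9 \log{\left(7 \right)}}{10} + \frac{64 \log{\left(\frac{21}{2} \right)}}{85}

The denominator factors as \left(x - 1\right) \left(x + 3\right) \left(x + 4\right) \left(x^{2} + 1\right); partial fractions split f into directly integrable pieces: \frac{2 \left(2 x + 9\right)}{85 \left(x^{2} + 1\right)} + \frac{64}{85 \left(x + 4\right)} - \frac{9}{10 \left(x + 3\right)} + \frac{1}{10 \left(x - 1\right)}.
F(x) = \frac{17 \log{\left(x - 1 \right)} - 153 \log{\left(x + 3 \right)} + 128 \log{\left(x + 4 \right)} + 4 \log{\left(x^{2} + 1 \right)} + 36 \operatorname{atan}{\left(x \right)}}{170} is an antiderivative of f.
Check: d/dx[\frac{17 \log{\left(x - 1 \right)} - 153 \log{\left(x + 3 \right)} + 128 \log{\left(x + 4 \right)} + 4 \log{\left(x^{2} + 1 \right)} + 36 \operatorname{atan}{\left(x \right)}}{170}] = \frac{4 x^{2}}{x^{5} + 6 x^{4} + 6 x^{3} - 6 x^{2} + 5 x - 12} = f(x).
F(13/2) = - \frac{9 \log{\left(\frac{19}{2} \right)}}{10} + \frac{2 \log{\left(\frac{173}{4} \right)}}{85} + \frac{\log{\left(\frac{11}{2} \right)}}{10} + \frac{18 \operatorname{atan}{\left(\frac{13}{2} \right)}}{85} + \frac{64 \log{\left(\frac{21}{2} \right)}}{85}; F(4) = - \frac{9 \log{\left(7 \right)}}{10} + \frac{2 \log{\left(17 \right)}}{85} + \frac{\log{\left(3 \right)}}{10} + \frac{18 \operatorname{atan}{\left(4 \right)}}{85} + \frac{64 \log{\left(8 \right)}}{85}.
Integral = F(13/2) - F(4) = - \frac{9 \log{\left(\frac{19}{2} \right)}}{10} - \frac{64 \log{\left(8 \right)}}{85} - \frac{18 \operatorname{atan}{\left(4 \right)}}{85} - \frac{\log{\left(3 \right)}}{10} - \frac{2 \log{\left(17 \right)}}{85} + \frac{2 \log{\left(\frac{173}{4} \right)}}{85} + \frac{\log{\left(\frac{11}{2} \right)}}{10} + \frac{18 \operatorname{atan}{\left(\frac{13}{2} \right)}}{85} + \frac{9 \log{\left(7 \right)}}{10} + \frac{64 \log{\left(\frac{21}{2} \right)}}{85}.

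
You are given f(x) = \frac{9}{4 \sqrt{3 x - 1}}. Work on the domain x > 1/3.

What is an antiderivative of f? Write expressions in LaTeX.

For F(x) to be correct the identity F'(x) - f(x) = 0 must hold.
Check: d/dx[\frac{3 \sqrt{3 x - 1}}{2}] = \frac{9}{4 \sqrt{3 x - 1}} = f(x).

An antiderivative is F(x) = \frac{3 \sqrt{3 x - 1}}{2}.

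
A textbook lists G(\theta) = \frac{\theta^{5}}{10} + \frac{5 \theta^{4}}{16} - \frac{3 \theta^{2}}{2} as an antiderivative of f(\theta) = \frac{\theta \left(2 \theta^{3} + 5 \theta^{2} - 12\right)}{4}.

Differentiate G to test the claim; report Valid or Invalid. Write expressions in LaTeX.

Valid: G'(\theta) = f(\theta).

d/d\theta[G] = \frac{\theta^{4}}{2} + \frac{5 \theta^{3}}{4} - 3 \theta
This equals f(\theta) exactly, so the claim holds.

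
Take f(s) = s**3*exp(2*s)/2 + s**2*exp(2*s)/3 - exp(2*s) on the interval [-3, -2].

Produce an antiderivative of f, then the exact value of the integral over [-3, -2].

Antiderivative: F(s) = s**3*exp(2*s)/4 - 5*s**2*exp(2*s)/24 + 5*s*exp(2*s)/24 - 29*exp(2*s)/48; value = -185*exp(-4)/48 + 473*exp(-6)/48

f has the shape u'v + uv' for u = s**3/4 - 5*s**2/24 + 5*s/24 - 29/48 and v = exp(2*s) — it is the derivative of the product u*v.
F(s) = s**3*exp(2*s)/4 - 5*s**2*exp(2*s)/24 + 5*s*exp(2*s)/24 - 29*exp(2*s)/48 is an antiderivative of f.
Check: d/ds[s**3*exp(2*s)/4 - 5*s**2*exp(2*s)/24 + 5*s*exp(2*s)/24 - 29*exp(2*s)/48] = s**3*exp(2*s)/2 + s**2*exp(2*s)/3 - exp(2*s) = f(s).
F(-2) = -185*exp(-4)/48; F(-3) = -473*exp(-6)/48.
Integral = F(-2) - F(-3) = -185*exp(-4)/48 + 473*exp(-6)/48.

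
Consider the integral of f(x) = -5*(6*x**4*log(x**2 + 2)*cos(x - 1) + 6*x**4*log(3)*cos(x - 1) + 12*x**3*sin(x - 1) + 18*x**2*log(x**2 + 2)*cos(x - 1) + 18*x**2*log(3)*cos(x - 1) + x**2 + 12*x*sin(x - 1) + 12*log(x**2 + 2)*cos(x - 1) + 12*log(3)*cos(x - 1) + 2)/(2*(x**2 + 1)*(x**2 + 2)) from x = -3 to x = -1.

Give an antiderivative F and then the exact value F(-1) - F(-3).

Check any antiderivative F(x) by computing F'(x) and comparing it with f(x).
F(x) = -15*log(3*x**2 + 6)*sin(x - 1) - 5*atan(x)/2 is an antiderivative of f.
Check: d/dx[-15*log(3*x**2 + 6)*sin(x - 1) - 5*atan(x)/2] = (-30*x**4*log(x**2 + 2)*cos(x - 1) - 30*x**4*log(3)*cos(x - 1) - 60*x**3*sin(x - 1) - 90*x**2*log(x**2 + 2)*cos(x - 1) - 90*x**2*log(3)*cos(x - 1) - 5*x**2 - 60*x*sin(x - 1) - 60*log(x**2 + 2)*cos(x - 1) - 60*log(3)*cos(x - 1) - 10)/(2*x**4 + 6*x**2 + 4), which equals f(x).
F(-1) = 5*pi/8 + 15*log(9)*sin(2); F(-3) = 15*log(33)*sin(4) + 5*atan(3)/2.
Integral = F(-1) - F(-3) = -5*atan(3)/2 + 5*pi/8 + 15*log(9)*sin(2) - 15*log(33)*sin(4).

Antiderivative: F(x) = -15*log(3*x**2 + 6)*sin(x - 1) - 5*atan(x)/2; value = -5*atan(3)/2 + 5*pi/8 + 15*log(9)*sin(2) - 15*log(33)*sin(4)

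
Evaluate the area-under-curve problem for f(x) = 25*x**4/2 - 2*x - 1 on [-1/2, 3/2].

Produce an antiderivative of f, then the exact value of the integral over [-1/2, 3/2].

Antiderivative: F(x) = 5*x**5/2 - x**2 - x; value = 241/16

The integrand splits into summands that can be handled one at a time.
F(x) = 5*x**5/2 - x**2 - x is an antiderivative of f.
Check: d/dx[5*x**5/2 - x**2 - x] = 25*x**4/2 - 2*x - 1 = f(x).
F(3/2) = 975/64; F(-1/2) = 11/64.
Integral = F(3/2) - F(-1/2) = 241/16.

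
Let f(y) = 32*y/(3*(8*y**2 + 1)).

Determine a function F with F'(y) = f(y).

The substitution u = 4*y**2 + 1/2 works: f is exactly (dF/du)*(du/dy) for that inner function.
Check: d/dy[2*log(4*y**2 + 1/2)/3] = 32*y/(24*y**2 + 3), which equals f(y).

An antiderivative is F(y) = 2*log(4*y**2 + 1/2)/3.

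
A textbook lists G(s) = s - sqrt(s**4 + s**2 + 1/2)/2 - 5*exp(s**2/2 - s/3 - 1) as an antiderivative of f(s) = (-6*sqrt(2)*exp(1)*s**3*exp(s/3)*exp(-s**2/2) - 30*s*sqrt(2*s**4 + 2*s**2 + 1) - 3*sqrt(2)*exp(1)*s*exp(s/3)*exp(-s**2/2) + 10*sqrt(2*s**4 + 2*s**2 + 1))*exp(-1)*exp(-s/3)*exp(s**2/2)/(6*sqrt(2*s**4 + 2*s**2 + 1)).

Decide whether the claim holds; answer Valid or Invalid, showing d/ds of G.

d/ds[G] = (-6*sqrt(2)*exp(1)*s**3*exp(s/3)*exp(-s**2/2) - 30*s*sqrt(2*s**4 + 2*s**2 + 1) - 3*sqrt(2)*exp(1)*s*exp(s/3)*exp(-s**2/2) + 6*exp(1)*sqrt(2*s**4 + 2*s**2 + 1)*exp(s/3)*exp(-s**2/2) + 10*sqrt(2*s**4 + 2*s**2 + 1))*exp(-1)*exp(-s/3)*exp(s**2/2)/(6*sqrt(2*s**4 + 2*s**2 + 1))
d/ds[G] - f(s) = 1 != 0.

Invalid: d/ds[G] - f = 1, which is not 0.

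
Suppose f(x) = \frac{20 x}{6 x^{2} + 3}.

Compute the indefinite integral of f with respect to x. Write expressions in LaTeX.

f matches the chain-rule pattern g'(h)*h' with inner function h(x) = 2 x^{2} + 1; substituting u = h(x) collapses the integral.
Check: d/dx[\frac{5 \log{\left(2 x^{2} + 1 \right)}}{3}] = \frac{20 x}{6 x^{2} + 3} = f(x).

F(x) = \frac{5 \log{\left(2 x^{2} + 1 \right)}}{3} + C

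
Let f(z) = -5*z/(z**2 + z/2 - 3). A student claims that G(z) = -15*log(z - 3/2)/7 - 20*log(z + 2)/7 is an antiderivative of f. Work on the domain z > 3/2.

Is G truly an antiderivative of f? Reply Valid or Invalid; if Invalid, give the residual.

Valid. The derivative of G reproduces f.

d/dz[G] = -10*z/(2*z**2 + z - 6)
This equals f(z) exactly, so the claim holds.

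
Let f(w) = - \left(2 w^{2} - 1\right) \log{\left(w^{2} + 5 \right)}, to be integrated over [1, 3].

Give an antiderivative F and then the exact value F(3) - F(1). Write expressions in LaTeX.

Any candidate F(w) must reproduce f(w) exactly when differentiated.
F(w) = \frac{4 w^{3}}{9} - \frac{26 w}{3} + \left(- \frac{2 w^{3}}{3} + w\right) \log{\left(w^{2} + 5 \right)} + \frac{26 \sqrt{5} \operatorname{atan}{\left(\frac{\sqrt{5} w}{5} \right)}}{3} is an antiderivative of f.
Check: d/dw[\frac{4 w^{3}}{9} - \frac{26 w}{3} + \left(- \frac{2 w^{3}}{3} + w\right) \log{\left(w^{2} + 5 \right)} + \frac{26 \sqrt{5} \operatorname{atan}{\left(\frac{\sqrt{5} w}{5} \right)}}{3}] = - 2 w^{2} \log{\left(w^{2} + 5 \right)} + \log{\left(w^{2} + 5 \right)}, which equals f(w).
F(3) = - 15 \log{\left(14 \right)} - 14 + \frac{26 \sqrt{5} \operatorname{atan}{\left(\frac{3 \sqrt{5}}{5} \right)}}{3}; F(1) = - \frac{74}{9} + \frac{\log{\left(6 \right)}}{3} + \frac{26 \sqrt{5} \operatorname{atan}{\left(\frac{\sqrt{5}}{5} \right)}}{3}.
Integral = F(3) - F(1) = - 15 \log{\left(14 \right)} - \frac{26 \sqrt{5} \operatorname{atan}{\left(\frac{\sqrt{5}}{5} \right)}}{3} - \frac{52}{9} - \frac{\log{\left(6 \right)}}{3} + \frac{26 \sqrt{5} \operatorname{atan}{\left(\frac{3 \sqrt{5}}{5} \right)}}{3}.

Antiderivative: F(w) = \frac{4 w^{3}}{9} - \frac{26 w}{3} + \left(- \frac{2 w^{3}}{3} + w\right) \log{\left(w^{2} + 5 \right)} + \frac{26 \sqrt{5} \operatorname{atan}{\left(\frac{\sqrt{5} w}{5} \right)}}{3}; value = - 15 \log{\left(14 \right)} - \frac{26 \sqrt{5} \operatorname{atan}{\left(\frac{\sqrt{5}}{5} \right)}}{3} - \frac{52}{9} - \frac{\log{\left(6 \right)}}{3} + \frac{26 \sqrt{5} \operatorname{atan}{\left(\frac{3 \sqrt{5}}{5} \right)}}{3}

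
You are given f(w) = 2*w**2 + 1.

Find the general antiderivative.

F(w) = 2*w**3/3 + w + C

For F(w) to be correct the identity F'(w) - f(w) = 0 must hold.
Check: d/dw[2*w**3/3 + w] = 2*w**2 + 1 = f(w).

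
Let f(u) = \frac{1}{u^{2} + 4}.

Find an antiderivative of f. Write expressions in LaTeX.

Any candidate F(u) must reproduce f(u) exactly when differentiated.
Check: d/du[\frac{\operatorname{atan}{\left(\frac{u}{2} \right)}}{2}] = \frac{1}{u^{2} + 4} = f(u).

An antiderivative is F(u) = \frac{\operatorname{atan}{\left(\frac{u}{2} \right)}}{2}.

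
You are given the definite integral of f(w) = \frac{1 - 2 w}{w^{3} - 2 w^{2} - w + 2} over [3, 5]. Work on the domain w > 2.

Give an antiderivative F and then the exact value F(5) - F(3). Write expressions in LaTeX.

Factor the denominator (\left(w - 2\right) \left(w - 1\right) \left(w + 1\right)) and decompose: f = \frac{1}{2 \left(w + 1\right)} + \frac{1}{2 \left(w - 1\right)} - \frac{1}{w - 2}; each piece integrates to a log, atan, or power term.
F(w) = - \log{\left(w - 2 \right)} + \frac{\log{\left(w^{2} - 1 \right)}}{2} is an antiderivative of f.
Check: d/dw[- \log{\left(w - 2 \right)} + \frac{\log{\left(w^{2} - 1 \right)}}{2}] = \frac{1 - 2 w}{w^{3} - 2 w^{2} - w + 2} = f(w).
F(5) = - \log{\left(3 \right)} + \frac{\log{\left(24 \right)}}{2}; F(3) = \frac{\log{\left(8 \right)}}{2}.
Integral = F(5) - F(3) = - \log{\left(3 \right)} - \frac{\log{\left(8 \right)}}{2} + \frac{\log{\left(24 \right)}}{2}.

Antiderivative: F(w) = - \log{\left(w - 2 \right)} + \frac{\log{\left(w^{2} - 1 \right)}}{2}; value = - \log{\left(3 \right)} - \frac{\log{\left(8 \right)}}{2} + \frac{\log{\left(24 \right)}}{2}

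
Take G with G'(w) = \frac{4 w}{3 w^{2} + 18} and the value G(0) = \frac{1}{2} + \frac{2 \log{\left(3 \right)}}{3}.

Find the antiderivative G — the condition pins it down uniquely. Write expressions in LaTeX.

G(w) = \frac{4 \log{\left(\frac{w^{2}}{2} + 3 \right)} + 3}{6}

G'(w) matches the chain-rule pattern g'(h)*h' with inner function h(w) = \frac{w^{2}}{2} + 3; substituting u = h(w) collapses the integral.
A general antiderivative is \frac{2 \log{\left(\frac{w^{2}}{2} + 3 \right)}}{3} + C.
The condition gives C = \frac{1}{2} + \frac{2 \log{\left(3 \right)}}{3} - (\frac{2 \log{\left(3 \right)}}{3}) = \frac{1}{2}.
So G(w) = \frac{4 \log{\left(\frac{w^{2}}{2} + 3 \right)} + 3}{6}.
Check: d/dw[\frac{4 \log{\left(\frac{w^{2}}{2} + 3 \right)} + 3}{6}] = \frac{4 w}{3 w^{2} + 18} = G'(w).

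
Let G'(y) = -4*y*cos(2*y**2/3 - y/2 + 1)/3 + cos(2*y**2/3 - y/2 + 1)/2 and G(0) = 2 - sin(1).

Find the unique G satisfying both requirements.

G(y) = 2 - sin(2*y**2/3 - y/2 + 1)

G'(y) matches the chain-rule pattern g'(h)*h' with inner function h(y) = 2*y**2/3 - y/2 + 1; substituting u = h(y) collapses the integral.
A general antiderivative is -sin(2*y**2/3 - y/2 + 1) + C.
The condition gives C = 2 - sin(1) - (-sin(1)) = 2.
So G(y) = 2 - sin(2*y**2/3 - y/2 + 1).
Check: d/dy[2 - sin(2*y**2/3 - y/2 + 1)] = -4*y*cos(2*y**2/3 - y/2 + 1)/3 + cos(2*y**2/3 - y/2 + 1)/2 = G'(y).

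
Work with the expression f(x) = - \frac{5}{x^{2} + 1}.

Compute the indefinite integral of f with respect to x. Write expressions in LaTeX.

Since d/dx undoes antidifferentiation here, F'(x) = f(x) is required of F(x).
Check: d/dx[- 5 \operatorname{atan}{\left(x \right)}] = - \frac{5}{x^{2} + 1} = f(x).

F(x) = - 5 \operatorname{atan}{\left(x \right)} + C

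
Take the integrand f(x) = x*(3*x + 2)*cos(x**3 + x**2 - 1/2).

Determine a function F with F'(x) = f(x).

f matches the chain-rule pattern g'(h)*h' with inner function h(x) = x**3 + x**2 - 1/2; substituting u = h(x) collapses the integral.
Check: d/dx[sin(x**3 + x**2 - 1/2)] = 3*x**2*cos(x**3 + x**2 - 1/2) + 2*x*cos(x**3 + x**2 - 1/2), which equals f(x).

An antiderivative is F(x) = sin(x**3 + x**2 - 1/2).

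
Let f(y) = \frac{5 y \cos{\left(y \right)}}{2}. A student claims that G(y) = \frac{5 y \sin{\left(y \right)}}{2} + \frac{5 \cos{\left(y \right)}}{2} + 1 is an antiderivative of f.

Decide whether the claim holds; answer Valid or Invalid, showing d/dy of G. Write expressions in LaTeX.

Valid - differentiating G returns exactly f.

d/dy[G] = \frac{5 y \cos{\left(y \right)}}{2}
This equals f(y) exactly, so the claim holds.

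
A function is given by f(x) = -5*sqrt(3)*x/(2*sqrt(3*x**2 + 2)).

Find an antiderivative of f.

An antiderivative is F(x) = -5*sqrt(3)*sqrt(3*x**2 + 2)/6.

f matches the chain-rule pattern g'(h)*h' with inner function h(x) = x**2 + 2/3; substituting u = h(x) collapses the integral.
Check: d/dx[-5*sqrt(3)*sqrt(3*x**2 + 2)/6] = -5*sqrt(3)*x/(2*sqrt(3*x**2 + 2)) = f(x).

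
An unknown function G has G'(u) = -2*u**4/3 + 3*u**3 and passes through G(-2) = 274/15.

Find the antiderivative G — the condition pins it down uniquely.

G(u) = -2*u**5/15 + 3*u**4/4 + 2

Integrate term by term and add the pieces.
A general antiderivative is -2*u**5/15 + 3*u**4/4 + C.
The condition gives C = 274/15 - (244/15) = 2.
So G(u) = -2*u**5/15 + 3*u**4/4 + 2.
Check: d/du[-2*u**5/15 + 3*u**4/4 + 2] = -2*u**4/3 + 3*u**3 = G'(u).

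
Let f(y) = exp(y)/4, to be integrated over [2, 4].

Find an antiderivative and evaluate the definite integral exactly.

Whatever form F(y) takes, F'(y) = f(y) is non-negotiable.
F(y) = exp(y)/4 is an antiderivative of f.
Check: d/dy[exp(y)/4] = exp(y)/4 = f(y).
F(4) = exp(4)/4; F(2) = exp(2)/4.
Integral = F(4) - F(2) = -exp(2)/4 + exp(4)/4.

Antiderivative: F(y) = exp(y)/4; value = -exp(2)/4 + exp(4)/4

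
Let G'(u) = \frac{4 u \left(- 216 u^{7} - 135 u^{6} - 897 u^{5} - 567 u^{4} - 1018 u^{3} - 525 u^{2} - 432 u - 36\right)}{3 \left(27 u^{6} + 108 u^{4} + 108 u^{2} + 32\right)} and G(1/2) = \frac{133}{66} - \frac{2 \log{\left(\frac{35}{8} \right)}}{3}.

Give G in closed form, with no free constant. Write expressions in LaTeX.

Recover the given G'(u) by differentiating a candidate G(u); any mismatch rules it out.
A general antiderivative is - \frac{2 \log{\left(\frac{3 u^{2}}{2} + 4 \right)}}{3} + \frac{4 \left(- \frac{4 u^{5}}{3} - \frac{5 u^{4}}{4} - \frac{3 u^{3}}{2} + u^{2} + \frac{3}{4}\right)}{3 \left(\frac{u^{2}}{2} + \frac{1}{3}\right)} + C.
The condition gives C = \frac{133}{66} - \frac{2 \log{\left(\frac{35}{8} \right)}}{3} - (\frac{133}{66} - \frac{2 \log{\left(\frac{35}{8} \right)}}{3}) = 0.
So G(u) = \frac{- 32 u^{5} - 30 u^{4} - 36 u^{3} - 6 u^{2} \log{\left(\frac{3 u^{2}}{2} + 4 \right)} + 24 u^{2} - 4 \log{\left(\frac{3 u^{2}}{2} + 4 \right)} + 18}{9 u^{2} + 6}.
Check: d/du[\frac{- 32 u^{5} - 30 u^{4} - 36 u^{3} - 6 u^{2} \log{\left(\frac{3 u^{2}}{2} + 4 \right)} + 24 u^{2} - 4 \log{\left(\frac{3 u^{2}}{2} + 4 \right)} + 18}{9 u^{2} + 6}] = \frac{- 864 u^{8} - 540 u^{7} - 3588 u^{6} - 2268 u^{5} - 4072 u^{4} - 2100 u^{3} - 1728 u^{2} - 144 u}{81 u^{6} + 324 u^{4} + 324 u^{2} + 96}, which equals G'(u).

G(u) = \frac{- 32 u^{5} - 30 u^{4} - 36 u^{3} - 6 u^{2} \log{\left(\frac{3 u^{2}}{2} + 4 \right)} + 24 u^{2} - 4 \log{\left(\frac{3 u^{2}}{2} + 4 \right)} + 18}{9 u^{2} + 6}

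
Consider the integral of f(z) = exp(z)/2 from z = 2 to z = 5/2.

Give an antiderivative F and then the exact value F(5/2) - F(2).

Antiderivative: F(z) = exp(z)/2; value = -exp(2)/2 + exp(5/2)/2

For F(z) to be correct the identity F'(z) - f(z) = 0 must hold.
F(z) = exp(z)/2 is an antiderivative of f.
Check: d/dz[exp(z)/2] = exp(z)/2 = f(z).
F(5/2) = exp(5/2)/2; F(2) = exp(2)/2.
Integral = F(5/2) - F(2) = -exp(2)/2 + exp(5/2)/2.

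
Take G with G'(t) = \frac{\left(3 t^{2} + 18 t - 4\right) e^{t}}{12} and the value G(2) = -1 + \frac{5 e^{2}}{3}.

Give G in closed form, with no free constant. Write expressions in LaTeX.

Recognize the product-rule pattern: G'(t) = u'v + uv' with u = \frac{t^{2}}{4} + t - \frac{4}{3}, v = e^{t}, so integration by parts undoes it.
A general antiderivative is \frac{\left(3 t^{2} + 12 t - 16\right) e^{t}}{12} + C.
The condition gives C = -1 + \frac{5 e^{2}}{3} - (\frac{5 e^{2}}{3}) = -1.
So G(t) = \frac{t^{2} e^{t}}{4} + t e^{t} - \frac{4 e^{t}}{3} - 1.
Check: d/dt[\frac{t^{2} e^{t}}{4} + t e^{t} - \frac{4 e^{t}}{3} - 1] = \frac{t^{2} e^{t}}{4} + \frac{3 t e^{t}}{2} - \frac{e^{t}}{3}, which equals G'(t).

G(t) = \frac{t^{2} e^{t}}{4} + t e^{t} - \frac{4 e^{t}}{3} - 1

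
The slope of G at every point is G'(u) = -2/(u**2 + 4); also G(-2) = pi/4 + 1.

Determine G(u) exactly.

G(u) = 1 - atan(u/2)

Check a candidate G(u) by differentiating: d/du[G] must match the given G'(u).
A general antiderivative is -atan(u/2) + C.
The condition gives C = pi/4 + 1 - (pi/4) = 1.
So G(u) = 1 - atan(u/2).
Check: d/du[1 - atan(u/2)] = -2/(u**2 + 4) = G'(u).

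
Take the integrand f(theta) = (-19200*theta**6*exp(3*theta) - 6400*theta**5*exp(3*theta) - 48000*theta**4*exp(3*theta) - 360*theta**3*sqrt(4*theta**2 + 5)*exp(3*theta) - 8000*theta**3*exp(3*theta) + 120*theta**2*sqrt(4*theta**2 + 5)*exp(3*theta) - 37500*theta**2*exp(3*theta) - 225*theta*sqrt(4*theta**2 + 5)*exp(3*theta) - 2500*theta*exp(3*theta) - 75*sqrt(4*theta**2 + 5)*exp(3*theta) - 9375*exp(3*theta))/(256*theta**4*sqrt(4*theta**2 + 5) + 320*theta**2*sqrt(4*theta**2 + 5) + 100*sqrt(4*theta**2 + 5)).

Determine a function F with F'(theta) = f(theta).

f has the shape u'v + uv' for u = -15*theta/(8*(4*theta**2 + 5/2)) - 25*sqrt(4*theta**2 + 5)/4 and v = exp(3*theta) — it is the derivative of the product u*v.
Check: d/dtheta[5*(-3*theta - 5*sqrt(4*theta**2 + 5)*(8*theta**2 + 5))*exp(3*theta)/(4*(8*theta**2 + 5))] = (-19200*theta**6*exp(3*theta) - 6400*theta**5*exp(3*theta) - 48000*theta**4*exp(3*theta) - 360*theta**3*sqrt(4*theta**2 + 5)*exp(3*theta) - 8000*theta**3*exp(3*theta) + 120*theta**2*sqrt(4*theta**2 + 5)*exp(3*theta) - 37500*theta**2*exp(3*theta) - 225*theta*sqrt(4*theta**2 + 5)*exp(3*theta) - 2500*theta*exp(3*theta) - 75*sqrt(4*theta**2 + 5)*exp(3*theta) - 9375*exp(3*theta))/(256*theta**4*sqrt(4*theta**2 + 5) + 320*theta**2*sqrt(4*theta**2 + 5) + 100*sqrt(4*theta**2 + 5)) = f(theta).

An antiderivative is F(theta) = 5*(-3*theta - 5*sqrt(4*theta**2 + 5)*(8*theta**2 + 5))*exp(3*theta)/(4*(8*theta**2 + 5)).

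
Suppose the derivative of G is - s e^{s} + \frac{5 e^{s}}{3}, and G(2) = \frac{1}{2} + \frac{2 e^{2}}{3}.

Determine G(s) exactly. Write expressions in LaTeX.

Recognize the product-rule pattern: G'(s) = u'v + uv' with u = \frac{8}{3} - s, v = e^{s}, so integration by parts undoes it.
A general antiderivative is \frac{\left(8 - 3 s\right) e^{s}}{3} + C.
The condition gives C = \frac{1}{2} + \frac{2 e^{2}}{3} - (\frac{2 e^{2}}{3}) = \frac{1}{2}.
So G(s) = \frac{\left(8 - 3 s\right) e^{s}}{3} + \frac{1}{2}.
Check: d/ds[\frac{\left(8 - 3 s\right) e^{s}}{3} + \frac{1}{2}] = - s e^{s} + \frac{5 e^{s}}{3} = G'(s).

G(s) = \frac{\left(8 - 3 s\right) e^{s}}{3} + \frac{1}{2}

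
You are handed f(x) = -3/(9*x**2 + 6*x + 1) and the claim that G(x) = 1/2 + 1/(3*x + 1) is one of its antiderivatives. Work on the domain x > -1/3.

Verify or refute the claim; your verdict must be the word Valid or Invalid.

d/dx[G] = -3/(9*x**2 + 6*x + 1)
This equals f(x) exactly, so the claim holds.

Valid - differentiating G returns exactly f.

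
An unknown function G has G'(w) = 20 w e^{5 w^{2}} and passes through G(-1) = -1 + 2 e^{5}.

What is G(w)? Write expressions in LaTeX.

G(w) = 2 e^{5 w^{2}} - 1

The substitution u = 5 w^{2} works: G'(w) is exactly (dG/du)*(du/dw) for that inner function.
A general antiderivative is 2 e^{5 w^{2}} + C.
The condition gives C = -1 + 2 e^{5} - (2 e^{5}) = -1.
So G(w) = 2 e^{5 w^{2}} - 1.
Check: d/dw[2 e^{5 w^{2}} - 1] = 20 w e^{5 w^{2}} = G'(w).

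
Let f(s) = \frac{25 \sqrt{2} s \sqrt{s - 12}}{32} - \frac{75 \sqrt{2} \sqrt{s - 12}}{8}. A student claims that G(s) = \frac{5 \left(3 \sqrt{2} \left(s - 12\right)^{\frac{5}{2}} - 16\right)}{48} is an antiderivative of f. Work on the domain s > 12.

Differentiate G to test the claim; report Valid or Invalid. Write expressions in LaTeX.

Valid. The derivative of G reproduces f.

d/ds[G] = \frac{25 \sqrt{2} s \sqrt{s - 12}}{32} - \frac{75 \sqrt{2} \sqrt{s - 12}}{8}
This equals f(s) exactly, so the claim holds.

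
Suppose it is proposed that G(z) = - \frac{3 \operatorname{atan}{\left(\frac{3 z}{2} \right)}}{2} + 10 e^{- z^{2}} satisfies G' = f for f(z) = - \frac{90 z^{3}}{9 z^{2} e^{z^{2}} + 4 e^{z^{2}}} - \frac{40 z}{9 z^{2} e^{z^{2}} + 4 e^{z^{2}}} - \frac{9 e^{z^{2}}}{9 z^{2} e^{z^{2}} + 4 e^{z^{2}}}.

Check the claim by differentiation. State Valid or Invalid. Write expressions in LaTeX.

Invalid: d/dz[G] - f = - 10 z e^{- z^{2}}, which is not 0.

d/dz[G] = \frac{- 180 z^{3} - 80 z - 9 e^{z^{2}}}{9 z^{2} e^{z^{2}} + 4 e^{z^{2}}}
d/dz[G] - f(z) = - 10 z e^{- z^{2}} != 0.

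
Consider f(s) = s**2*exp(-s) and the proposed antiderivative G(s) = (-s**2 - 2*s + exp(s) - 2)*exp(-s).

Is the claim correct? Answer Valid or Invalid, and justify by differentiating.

Valid. The derivative of G reproduces f.

d/ds[G] = s**2*exp(-s)
This equals f(s) exactly, so the claim holds.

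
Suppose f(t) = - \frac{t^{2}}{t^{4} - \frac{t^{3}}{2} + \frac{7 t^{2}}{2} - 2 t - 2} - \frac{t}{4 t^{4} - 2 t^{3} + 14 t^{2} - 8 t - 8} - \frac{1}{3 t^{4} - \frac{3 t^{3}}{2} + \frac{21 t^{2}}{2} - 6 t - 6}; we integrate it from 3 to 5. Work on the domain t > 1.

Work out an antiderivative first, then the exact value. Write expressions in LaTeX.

Antiderivative: F(t) = - \frac{19 \log{\left(t - 1 \right)}}{90} + \frac{11 \log{\left(t + \frac{1}{2} \right)}}{153} + \frac{71 \log{\left(t^{2} + 4 \right)}}{1020} - \frac{32 \operatorname{atan}{\left(\frac{t}{2} \right)}}{85}; value = - \frac{32 \operatorname{atan}{\left(\frac{5}{2} \right)}}{85} - \frac{19 \log{\left(4 \right)}}{90} - \frac{71 \log{\left(13 \right)}}{1020} - \frac{11 \log{\left(\frac{7}{2} \right)}}{153} + \frac{11 \log{\left(\frac{11}{2} \right)}}{153} + \frac{19 \log{\left(2 \right)}}{90} + \frac{71 \log{\left(29 \right)}}{1020} + \frac{32 \operatorname{atan}{\left(\frac{3}{2} \right)}}{85}

The denominator factors as 6 \left(t - 1\right) \left(2 t + 1\right) \left(t^{2} + 4\right); partial fractions split f into directly integrable pieces: \frac{71 t - 384}{510 \left(t^{2} + 4\right)} + \frac{22}{153 \left(2 t + 1\right)} - \frac{19}{90 \left(t - 1\right)}.
F(t) = - \frac{19 \log{\left(t - 1 \right)}}{90} + \frac{11 \log{\left(t + \frac{1}{2} \right)}}{153} + \frac{71 \log{\left(t^{2} + 4 \right)}}{1020} - \frac{32 \operatorname{atan}{\left(\frac{t}{2} \right)}}{85} is an antiderivative of f.
Check: d/dt[- \frac{19 \log{\left(t - 1 \right)}}{90} + \frac{11 \log{\left(t + \frac{1}{2} \right)}}{153} + \frac{71 \log{\left(t^{2} + 4 \right)}}{1020} - \frac{32 \operatorname{atan}{\left(\frac{t}{2} \right)}}{85}] = \frac{- 12 t^{2} - 3 t - 4}{12 t^{4} - 6 t^{3} + 42 t^{2} - 24 t - 24}, which equals f(t).
F(5) = - \frac{32 \operatorname{atan}{\left(\frac{5}{2} \right)}}{85} - \frac{19 \log{\left(4 \right)}}{90} + \frac{11 \log{\left(\frac{11}{2} \right)}}{153} + \frac{71 \log{\left(29 \right)}}{1020}; F(3) = - \frac{32 \operatorname{atan}{\left(\frac{3}{2} \right)}}{85} - \frac{19 \log{\left(2 \right)}}{90} + \frac{11 \log{\left(\frac{7}{2} \right)}}{153} + \frac{71 \log{\left(13 \right)}}{1020}.
Integral = F(5) - F(3) = - \frac{32 \operatorname{atan}{\left(\frac{5}{2} \right)}}{85} - \frac{19 \log{\left(4 \right)}}{90} - \frac{71 \log{\left(13 \right)}}{1020} - \frac{11 \log{\left(\frac{7}{2} \right)}}{153} + \frac{11 \log{\left(\frac{11}{2} \right)}}{153} + \frac{19 \log{\left(2 \right)}}{90} + \frac{71 \log{\left(29 \right)}}{1020} + \frac{32 \operatorname{atan}{\left(\frac{3}{2} \right)}}{85}.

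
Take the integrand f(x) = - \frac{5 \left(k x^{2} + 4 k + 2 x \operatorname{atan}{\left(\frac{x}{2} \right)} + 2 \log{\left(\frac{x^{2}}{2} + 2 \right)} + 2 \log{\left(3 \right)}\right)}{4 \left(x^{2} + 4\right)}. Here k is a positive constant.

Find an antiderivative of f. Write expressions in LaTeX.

Whatever form F(x) takes, F'(x) = f(x) is non-negotiable.
Check: d/dx[- \frac{5 k x}{4} - \frac{5 \log{\left(\frac{x^{2}}{2} + 2 \right)} \operatorname{atan}{\left(\frac{x}{2} \right)}}{4} - \frac{5 \log{\left(3 \right)} \operatorname{atan}{\left(\frac{x}{2} \right)}}{4}] = \frac{- 5 k x^{2} - 20 k - 10 x \operatorname{atan}{\left(\frac{x}{2} \right)} - 10 \log{\left(\frac{x^{2}}{2} + 2 \right)} - 10 \log{\left(3 \right)}}{4 x^{2} + 16}, which equals f(x).

An antiderivative is F(x) = - \frac{5 k x}{4} - \frac{5 \log{\left(\frac{x^{2}}{2} + 2 \right)} \operatorname{atan}{\left(\frac{x}{2} \right)}}{4} - \frac{5 \log{\left(3 \right)} \operatorname{atan}{\left(\frac{x}{2} \right)}}{4}.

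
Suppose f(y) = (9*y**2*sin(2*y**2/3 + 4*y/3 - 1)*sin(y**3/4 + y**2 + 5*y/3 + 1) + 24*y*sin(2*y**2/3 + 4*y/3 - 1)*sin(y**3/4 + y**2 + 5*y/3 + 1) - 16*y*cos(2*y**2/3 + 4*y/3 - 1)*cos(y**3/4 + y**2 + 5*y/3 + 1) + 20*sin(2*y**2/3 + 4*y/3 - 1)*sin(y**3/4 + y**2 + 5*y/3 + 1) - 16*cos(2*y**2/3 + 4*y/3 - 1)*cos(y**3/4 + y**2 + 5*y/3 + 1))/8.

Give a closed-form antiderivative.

An antiderivative is F(y) = -3*sin(2*y**2/3 + 4*y/3 - 1)*cos(y**3/4 + y**2 + 5*y/3 + 1)/2.

f has the shape u'v + uv' for u = -3*cos(y**3/4 + y**2 + 5*y/3 + 1)/2 and v = sin(2*y**2/3 + 4*y/3 - 1) — it is the derivative of the product u*v.
Check: d/dy[-3*sin(2*y**2/3 + 4*y/3 - 1)*cos(y**3/4 + y**2 + 5*y/3 + 1)/2] = 9*y**2*sin(2*y**2/3 + 4*y/3 - 1)*sin(y**3/4 + y**2 + 5*y/3 + 1)/8 + 3*y*sin(2*y**2/3 + 4*y/3 - 1)*sin(y**3/4 + y**2 + 5*y/3 + 1) - 2*y*cos(2*y**2/3 + 4*y/3 - 1)*cos(y**3/4 + y**2 + 5*y/3 + 1) + 5*sin(2*y**2/3 + 4*y/3 - 1)*sin(y**3/4 + y**2 + 5*y/3 + 1)/2 - 2*cos(2*y**2/3 + 4*y/3 - 1)*cos(y**3/4 + y**2 + 5*y/3 + 1), which equals f(y).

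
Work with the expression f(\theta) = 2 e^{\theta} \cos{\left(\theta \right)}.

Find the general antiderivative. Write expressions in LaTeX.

F(\theta) = \left(\sin{\left(\theta \right)} + \cos{\left(\theta \right)}\right) e^{\theta} + C

Any candidate F(\theta) must reproduce f(\theta) exactly when differentiated.
Check: d/d\theta[\left(\sin{\left(\theta \right)} + \cos{\left(\theta \right)}\right) e^{\theta}] = 2 e^{\theta} \cos{\left(\theta \right)} = f(\theta).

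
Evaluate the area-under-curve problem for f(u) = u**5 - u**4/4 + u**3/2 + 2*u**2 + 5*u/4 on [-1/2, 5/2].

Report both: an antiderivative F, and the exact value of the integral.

The integrand splits into summands that can be handled one at a time.
F(u) = u**2*(20*u**4 - 6*u**3 + 15*u**2 + 80*u + 75)/120 is an antiderivative of f.
Check: d/du[u**2*(20*u**4 - 6*u**3 + 15*u**2 + 80*u + 75)/120] = u**5 - u**4/4 + u**3/2 + 2*u**2 + 5*u/4 = f(u).
F(5/2) = 21125/384; F(-1/2) = 163/1920.
Integral = F(5/2) - F(-1/2) = 17577/320.

Antiderivative: F(u) = u**2*(20*u**4 - 6*u**3 + 15*u**2 + 80*u + 75)/120; value = 17577/320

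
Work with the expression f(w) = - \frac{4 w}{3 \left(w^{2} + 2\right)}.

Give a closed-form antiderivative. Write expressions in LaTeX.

The substitution u = 2 w^{2} + 4 works: f is exactly (dF/du)*(du/dw) for that inner function.
Check: d/dw[- \frac{2 \log{\left(2 w^{2} + 4 \right)}}{3}] = - \frac{4 w}{3 w^{2} + 6}, which equals f(w).

An antiderivative is F(w) = - \frac{2 \log{\left(2 w^{2} + 4 \right)}}{3}.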